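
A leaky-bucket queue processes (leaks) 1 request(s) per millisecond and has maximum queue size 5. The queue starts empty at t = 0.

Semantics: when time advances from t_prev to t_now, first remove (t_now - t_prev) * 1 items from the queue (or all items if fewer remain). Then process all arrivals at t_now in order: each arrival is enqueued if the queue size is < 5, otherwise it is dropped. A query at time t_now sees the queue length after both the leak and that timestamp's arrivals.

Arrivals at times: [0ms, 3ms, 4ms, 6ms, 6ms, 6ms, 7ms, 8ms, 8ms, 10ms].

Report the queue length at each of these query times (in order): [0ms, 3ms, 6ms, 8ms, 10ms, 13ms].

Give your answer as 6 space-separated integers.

Queue lengths at query times:
  query t=0ms: backlog = 1
  query t=3ms: backlog = 1
  query t=6ms: backlog = 3
  query t=8ms: backlog = 4
  query t=10ms: backlog = 3
  query t=13ms: backlog = 0

Answer: 1 1 3 4 3 0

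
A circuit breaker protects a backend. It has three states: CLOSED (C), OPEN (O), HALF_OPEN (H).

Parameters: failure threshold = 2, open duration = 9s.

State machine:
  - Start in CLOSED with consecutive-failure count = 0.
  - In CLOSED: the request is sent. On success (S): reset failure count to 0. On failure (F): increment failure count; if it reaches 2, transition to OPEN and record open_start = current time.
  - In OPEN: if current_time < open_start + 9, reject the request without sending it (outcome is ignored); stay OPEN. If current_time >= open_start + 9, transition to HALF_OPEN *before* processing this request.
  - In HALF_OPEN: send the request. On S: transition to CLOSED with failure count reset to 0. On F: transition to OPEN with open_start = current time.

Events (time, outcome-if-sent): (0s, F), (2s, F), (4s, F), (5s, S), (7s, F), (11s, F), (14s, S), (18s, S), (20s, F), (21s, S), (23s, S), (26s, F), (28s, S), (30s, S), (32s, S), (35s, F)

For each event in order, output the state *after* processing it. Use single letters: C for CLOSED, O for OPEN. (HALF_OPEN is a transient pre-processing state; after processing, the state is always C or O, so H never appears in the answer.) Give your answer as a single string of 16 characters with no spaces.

State after each event:
  event#1 t=0s outcome=F: state=CLOSED
  event#2 t=2s outcome=F: state=OPEN
  event#3 t=4s outcome=F: state=OPEN
  event#4 t=5s outcome=S: state=OPEN
  event#5 t=7s outcome=F: state=OPEN
  event#6 t=11s outcome=F: state=OPEN
  event#7 t=14s outcome=S: state=OPEN
  event#8 t=18s outcome=S: state=OPEN
  event#9 t=20s outcome=F: state=OPEN
  event#10 t=21s outcome=S: state=OPEN
  event#11 t=23s outcome=S: state=OPEN
  event#12 t=26s outcome=F: state=OPEN
  event#13 t=28s outcome=S: state=OPEN
  event#14 t=30s outcome=S: state=CLOSED
  event#15 t=32s outcome=S: state=CLOSED
  event#16 t=35s outcome=F: state=CLOSED

Answer: COOOOOOOOOOOOCCC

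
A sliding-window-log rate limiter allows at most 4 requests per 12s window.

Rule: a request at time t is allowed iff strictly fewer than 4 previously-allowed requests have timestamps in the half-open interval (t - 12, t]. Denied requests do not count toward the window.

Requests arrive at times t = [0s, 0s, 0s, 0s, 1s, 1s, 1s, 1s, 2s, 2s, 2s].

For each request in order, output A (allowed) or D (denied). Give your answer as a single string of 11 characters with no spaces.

Tracking allowed requests in the window:
  req#1 t=0s: ALLOW
  req#2 t=0s: ALLOW
  req#3 t=0s: ALLOW
  req#4 t=0s: ALLOW
  req#5 t=1s: DENY
  req#6 t=1s: DENY
  req#7 t=1s: DENY
  req#8 t=1s: DENY
  req#9 t=2s: DENY
  req#10 t=2s: DENY
  req#11 t=2s: DENY

Answer: AAAADDDDDDD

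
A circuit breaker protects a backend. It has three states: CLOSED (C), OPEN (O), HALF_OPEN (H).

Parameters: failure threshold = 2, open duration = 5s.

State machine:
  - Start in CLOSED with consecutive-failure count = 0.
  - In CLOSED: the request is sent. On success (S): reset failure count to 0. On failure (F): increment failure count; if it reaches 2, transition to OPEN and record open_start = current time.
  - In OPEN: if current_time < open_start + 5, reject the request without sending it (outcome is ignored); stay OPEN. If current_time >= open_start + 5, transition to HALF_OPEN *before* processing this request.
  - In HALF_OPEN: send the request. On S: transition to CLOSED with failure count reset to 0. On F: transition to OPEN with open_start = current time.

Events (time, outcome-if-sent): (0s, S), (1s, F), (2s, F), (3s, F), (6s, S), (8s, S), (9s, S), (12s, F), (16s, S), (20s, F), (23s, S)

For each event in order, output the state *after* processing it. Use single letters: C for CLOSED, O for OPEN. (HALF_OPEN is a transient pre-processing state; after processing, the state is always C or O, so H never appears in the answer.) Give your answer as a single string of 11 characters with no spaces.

Answer: CCOOOCCCCCC

Derivation:
State after each event:
  event#1 t=0s outcome=S: state=CLOSED
  event#2 t=1s outcome=F: state=CLOSED
  event#3 t=2s outcome=F: state=OPEN
  event#4 t=3s outcome=F: state=OPEN
  event#5 t=6s outcome=S: state=OPEN
  event#6 t=8s outcome=S: state=CLOSED
  event#7 t=9s outcome=S: state=CLOSED
  event#8 t=12s outcome=F: state=CLOSED
  event#9 t=16s outcome=S: state=CLOSED
  event#10 t=20s outcome=F: state=CLOSED
  event#11 t=23s outcome=S: state=CLOSED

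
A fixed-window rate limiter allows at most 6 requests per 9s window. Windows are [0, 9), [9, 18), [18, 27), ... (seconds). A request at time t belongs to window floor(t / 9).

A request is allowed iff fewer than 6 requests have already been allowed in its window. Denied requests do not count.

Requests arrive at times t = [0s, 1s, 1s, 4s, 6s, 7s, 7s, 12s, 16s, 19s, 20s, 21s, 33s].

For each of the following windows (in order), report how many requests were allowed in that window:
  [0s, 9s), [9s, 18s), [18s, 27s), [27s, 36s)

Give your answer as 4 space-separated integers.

Processing requests:
  req#1 t=0s (window 0): ALLOW
  req#2 t=1s (window 0): ALLOW
  req#3 t=1s (window 0): ALLOW
  req#4 t=4s (window 0): ALLOW
  req#5 t=6s (window 0): ALLOW
  req#6 t=7s (window 0): ALLOW
  req#7 t=7s (window 0): DENY
  req#8 t=12s (window 1): ALLOW
  req#9 t=16s (window 1): ALLOW
  req#10 t=19s (window 2): ALLOW
  req#11 t=20s (window 2): ALLOW
  req#12 t=21s (window 2): ALLOW
  req#13 t=33s (window 3): ALLOW

Allowed counts by window: 6 2 3 1

Answer: 6 2 3 1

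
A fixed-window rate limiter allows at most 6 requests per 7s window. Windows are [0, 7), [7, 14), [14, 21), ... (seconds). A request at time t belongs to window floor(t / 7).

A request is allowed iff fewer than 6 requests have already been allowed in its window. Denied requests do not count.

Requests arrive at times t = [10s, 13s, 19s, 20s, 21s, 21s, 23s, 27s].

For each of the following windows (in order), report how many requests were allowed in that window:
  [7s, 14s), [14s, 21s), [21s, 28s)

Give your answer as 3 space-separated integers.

Answer: 2 2 4

Derivation:
Processing requests:
  req#1 t=10s (window 1): ALLOW
  req#2 t=13s (window 1): ALLOW
  req#3 t=19s (window 2): ALLOW
  req#4 t=20s (window 2): ALLOW
  req#5 t=21s (window 3): ALLOW
  req#6 t=21s (window 3): ALLOW
  req#7 t=23s (window 3): ALLOW
  req#8 t=27s (window 3): ALLOW

Allowed counts by window: 2 2 4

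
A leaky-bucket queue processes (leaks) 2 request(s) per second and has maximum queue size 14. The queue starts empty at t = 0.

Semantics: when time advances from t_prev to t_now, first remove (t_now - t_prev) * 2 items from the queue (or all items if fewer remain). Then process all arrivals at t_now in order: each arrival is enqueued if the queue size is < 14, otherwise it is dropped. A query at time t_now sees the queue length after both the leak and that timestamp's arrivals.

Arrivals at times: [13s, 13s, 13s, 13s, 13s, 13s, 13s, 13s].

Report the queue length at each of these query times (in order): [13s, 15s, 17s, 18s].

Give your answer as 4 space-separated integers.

Answer: 8 4 0 0

Derivation:
Queue lengths at query times:
  query t=13s: backlog = 8
  query t=15s: backlog = 4
  query t=17s: backlog = 0
  query t=18s: backlog = 0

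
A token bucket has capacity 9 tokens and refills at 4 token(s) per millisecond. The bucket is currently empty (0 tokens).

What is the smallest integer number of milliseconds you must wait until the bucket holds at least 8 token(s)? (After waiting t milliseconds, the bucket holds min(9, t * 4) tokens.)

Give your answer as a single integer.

Need t * 4 >= 8, so t >= 8/4.
Smallest integer t = ceil(8/4) = 2.

Answer: 2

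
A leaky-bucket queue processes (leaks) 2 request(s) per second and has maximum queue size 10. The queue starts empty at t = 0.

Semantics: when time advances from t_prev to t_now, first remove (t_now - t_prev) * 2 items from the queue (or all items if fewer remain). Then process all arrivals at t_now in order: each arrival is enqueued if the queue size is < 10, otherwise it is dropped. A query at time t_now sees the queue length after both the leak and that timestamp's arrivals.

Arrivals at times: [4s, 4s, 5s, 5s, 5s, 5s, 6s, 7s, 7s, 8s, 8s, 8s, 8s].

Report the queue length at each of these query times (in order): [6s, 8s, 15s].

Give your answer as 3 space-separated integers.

Answer: 3 5 0

Derivation:
Queue lengths at query times:
  query t=6s: backlog = 3
  query t=8s: backlog = 5
  query t=15s: backlog = 0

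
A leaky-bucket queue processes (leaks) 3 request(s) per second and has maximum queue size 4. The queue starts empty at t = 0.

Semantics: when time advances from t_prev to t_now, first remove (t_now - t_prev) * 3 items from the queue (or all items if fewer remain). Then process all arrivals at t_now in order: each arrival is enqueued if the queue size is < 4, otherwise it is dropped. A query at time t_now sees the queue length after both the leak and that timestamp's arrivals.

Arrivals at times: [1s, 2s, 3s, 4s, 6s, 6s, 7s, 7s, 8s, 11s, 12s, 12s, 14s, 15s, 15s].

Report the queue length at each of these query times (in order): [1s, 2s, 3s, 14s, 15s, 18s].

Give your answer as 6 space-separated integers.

Answer: 1 1 1 1 2 0

Derivation:
Queue lengths at query times:
  query t=1s: backlog = 1
  query t=2s: backlog = 1
  query t=3s: backlog = 1
  query t=14s: backlog = 1
  query t=15s: backlog = 2
  query t=18s: backlog = 0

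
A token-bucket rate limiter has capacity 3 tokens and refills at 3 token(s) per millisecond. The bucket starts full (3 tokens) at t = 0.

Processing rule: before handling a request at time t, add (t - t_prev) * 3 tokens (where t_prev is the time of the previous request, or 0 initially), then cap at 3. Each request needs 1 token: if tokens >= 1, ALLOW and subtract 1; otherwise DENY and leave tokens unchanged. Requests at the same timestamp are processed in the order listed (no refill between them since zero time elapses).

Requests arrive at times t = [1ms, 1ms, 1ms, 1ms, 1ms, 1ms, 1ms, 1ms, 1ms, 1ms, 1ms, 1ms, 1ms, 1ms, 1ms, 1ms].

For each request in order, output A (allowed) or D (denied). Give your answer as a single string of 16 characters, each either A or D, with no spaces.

Answer: AAADDDDDDDDDDDDD

Derivation:
Simulating step by step:
  req#1 t=1ms: ALLOW
  req#2 t=1ms: ALLOW
  req#3 t=1ms: ALLOW
  req#4 t=1ms: DENY
  req#5 t=1ms: DENY
  req#6 t=1ms: DENY
  req#7 t=1ms: DENY
  req#8 t=1ms: DENY
  req#9 t=1ms: DENY
  req#10 t=1ms: DENY
  req#11 t=1ms: DENY
  req#12 t=1ms: DENY
  req#13 t=1ms: DENY
  req#14 t=1ms: DENY
  req#15 t=1ms: DENY
  req#16 t=1ms: DENY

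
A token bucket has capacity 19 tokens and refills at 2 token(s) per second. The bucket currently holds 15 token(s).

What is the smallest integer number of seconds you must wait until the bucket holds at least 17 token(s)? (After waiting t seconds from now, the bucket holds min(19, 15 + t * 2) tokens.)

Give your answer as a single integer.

Need 15 + t * 2 >= 17, so t >= 2/2.
Smallest integer t = ceil(2/2) = 1.

Answer: 1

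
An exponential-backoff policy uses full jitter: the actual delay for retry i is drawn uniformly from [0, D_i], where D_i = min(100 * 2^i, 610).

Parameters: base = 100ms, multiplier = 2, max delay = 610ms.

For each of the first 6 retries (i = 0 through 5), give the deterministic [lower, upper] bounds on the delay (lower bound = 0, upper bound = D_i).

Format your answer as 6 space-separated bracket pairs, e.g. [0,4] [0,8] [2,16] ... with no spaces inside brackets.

Computing bounds per retry:
  i=0: D_i=min(100*2^0,610)=100, bounds=[0,100]
  i=1: D_i=min(100*2^1,610)=200, bounds=[0,200]
  i=2: D_i=min(100*2^2,610)=400, bounds=[0,400]
  i=3: D_i=min(100*2^3,610)=610, bounds=[0,610]
  i=4: D_i=min(100*2^4,610)=610, bounds=[0,610]
  i=5: D_i=min(100*2^5,610)=610, bounds=[0,610]

Answer: [0,100] [0,200] [0,400] [0,610] [0,610] [0,610]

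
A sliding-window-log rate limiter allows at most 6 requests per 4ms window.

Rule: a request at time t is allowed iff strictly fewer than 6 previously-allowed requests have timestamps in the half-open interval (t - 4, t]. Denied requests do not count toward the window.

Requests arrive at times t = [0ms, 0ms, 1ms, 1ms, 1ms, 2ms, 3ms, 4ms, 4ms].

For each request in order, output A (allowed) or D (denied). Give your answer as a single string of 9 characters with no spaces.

Answer: AAAAAADAA

Derivation:
Tracking allowed requests in the window:
  req#1 t=0ms: ALLOW
  req#2 t=0ms: ALLOW
  req#3 t=1ms: ALLOW
  req#4 t=1ms: ALLOW
  req#5 t=1ms: ALLOW
  req#6 t=2ms: ALLOW
  req#7 t=3ms: DENY
  req#8 t=4ms: ALLOW
  req#9 t=4ms: ALLOW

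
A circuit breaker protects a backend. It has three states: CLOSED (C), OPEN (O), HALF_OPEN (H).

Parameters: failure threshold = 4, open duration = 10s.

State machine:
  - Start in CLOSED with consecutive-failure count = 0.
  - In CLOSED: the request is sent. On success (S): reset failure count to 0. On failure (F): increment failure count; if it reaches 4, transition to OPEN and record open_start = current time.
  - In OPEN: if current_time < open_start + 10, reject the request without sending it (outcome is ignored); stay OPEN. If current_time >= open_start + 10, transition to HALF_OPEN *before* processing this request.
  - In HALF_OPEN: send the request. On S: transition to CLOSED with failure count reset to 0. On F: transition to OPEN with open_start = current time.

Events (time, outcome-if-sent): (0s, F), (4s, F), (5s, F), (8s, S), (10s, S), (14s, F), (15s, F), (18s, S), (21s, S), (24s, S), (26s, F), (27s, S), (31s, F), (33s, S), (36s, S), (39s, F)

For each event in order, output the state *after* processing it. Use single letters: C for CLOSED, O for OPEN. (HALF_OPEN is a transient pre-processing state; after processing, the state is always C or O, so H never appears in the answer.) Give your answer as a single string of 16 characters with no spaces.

Answer: CCCCCCCCCCCCCCCC

Derivation:
State after each event:
  event#1 t=0s outcome=F: state=CLOSED
  event#2 t=4s outcome=F: state=CLOSED
  event#3 t=5s outcome=F: state=CLOSED
  event#4 t=8s outcome=S: state=CLOSED
  event#5 t=10s outcome=S: state=CLOSED
  event#6 t=14s outcome=F: state=CLOSED
  event#7 t=15s outcome=F: state=CLOSED
  event#8 t=18s outcome=S: state=CLOSED
  event#9 t=21s outcome=S: state=CLOSED
  event#10 t=24s outcome=S: state=CLOSED
  event#11 t=26s outcome=F: state=CLOSED
  event#12 t=27s outcome=S: state=CLOSED
  event#13 t=31s outcome=F: state=CLOSED
  event#14 t=33s outcome=S: state=CLOSED
  event#15 t=36s outcome=S: state=CLOSED
  event#16 t=39s outcome=F: state=CLOSED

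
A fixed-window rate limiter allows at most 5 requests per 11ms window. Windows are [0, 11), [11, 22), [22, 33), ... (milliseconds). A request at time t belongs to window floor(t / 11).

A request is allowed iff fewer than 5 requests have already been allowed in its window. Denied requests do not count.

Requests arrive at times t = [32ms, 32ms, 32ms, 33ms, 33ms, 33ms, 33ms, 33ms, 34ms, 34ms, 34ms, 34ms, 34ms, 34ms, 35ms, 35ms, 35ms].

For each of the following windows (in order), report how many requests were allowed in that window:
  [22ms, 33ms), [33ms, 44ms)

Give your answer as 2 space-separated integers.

Processing requests:
  req#1 t=32ms (window 2): ALLOW
  req#2 t=32ms (window 2): ALLOW
  req#3 t=32ms (window 2): ALLOW
  req#4 t=33ms (window 3): ALLOW
  req#5 t=33ms (window 3): ALLOW
  req#6 t=33ms (window 3): ALLOW
  req#7 t=33ms (window 3): ALLOW
  req#8 t=33ms (window 3): ALLOW
  req#9 t=34ms (window 3): DENY
  req#10 t=34ms (window 3): DENY
  req#11 t=34ms (window 3): DENY
  req#12 t=34ms (window 3): DENY
  req#13 t=34ms (window 3): DENY
  req#14 t=34ms (window 3): DENY
  req#15 t=35ms (window 3): DENY
  req#16 t=35ms (window 3): DENY
  req#17 t=35ms (window 3): DENY

Allowed counts by window: 3 5

Answer: 3 5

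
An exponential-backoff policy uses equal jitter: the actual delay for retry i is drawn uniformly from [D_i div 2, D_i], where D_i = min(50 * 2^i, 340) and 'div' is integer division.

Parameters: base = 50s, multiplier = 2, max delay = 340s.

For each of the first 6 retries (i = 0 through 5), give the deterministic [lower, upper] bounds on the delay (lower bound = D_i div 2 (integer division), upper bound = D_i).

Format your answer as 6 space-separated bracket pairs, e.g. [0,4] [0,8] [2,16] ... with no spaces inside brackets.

Answer: [25,50] [50,100] [100,200] [170,340] [170,340] [170,340]

Derivation:
Computing bounds per retry:
  i=0: D_i=min(50*2^0,340)=50, bounds=[25,50]
  i=1: D_i=min(50*2^1,340)=100, bounds=[50,100]
  i=2: D_i=min(50*2^2,340)=200, bounds=[100,200]
  i=3: D_i=min(50*2^3,340)=340, bounds=[170,340]
  i=4: D_i=min(50*2^4,340)=340, bounds=[170,340]
  i=5: D_i=min(50*2^5,340)=340, bounds=[170,340]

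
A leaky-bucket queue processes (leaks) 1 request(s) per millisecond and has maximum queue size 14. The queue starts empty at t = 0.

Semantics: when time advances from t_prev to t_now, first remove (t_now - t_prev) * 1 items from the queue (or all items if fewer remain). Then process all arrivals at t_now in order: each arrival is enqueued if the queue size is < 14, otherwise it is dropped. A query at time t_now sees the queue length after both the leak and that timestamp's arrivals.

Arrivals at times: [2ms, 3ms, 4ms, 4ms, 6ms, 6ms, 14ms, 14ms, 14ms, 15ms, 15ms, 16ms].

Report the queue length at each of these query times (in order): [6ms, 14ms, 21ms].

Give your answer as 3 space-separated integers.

Queue lengths at query times:
  query t=6ms: backlog = 2
  query t=14ms: backlog = 3
  query t=21ms: backlog = 0

Answer: 2 3 0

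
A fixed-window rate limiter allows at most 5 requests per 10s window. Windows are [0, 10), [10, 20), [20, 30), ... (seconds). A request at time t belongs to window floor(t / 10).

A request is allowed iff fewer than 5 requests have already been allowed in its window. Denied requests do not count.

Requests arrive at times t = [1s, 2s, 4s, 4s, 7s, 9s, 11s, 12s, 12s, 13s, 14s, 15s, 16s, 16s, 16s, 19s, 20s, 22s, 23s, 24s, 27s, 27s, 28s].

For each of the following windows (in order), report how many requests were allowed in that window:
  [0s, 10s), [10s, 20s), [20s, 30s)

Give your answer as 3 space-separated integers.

Answer: 5 5 5

Derivation:
Processing requests:
  req#1 t=1s (window 0): ALLOW
  req#2 t=2s (window 0): ALLOW
  req#3 t=4s (window 0): ALLOW
  req#4 t=4s (window 0): ALLOW
  req#5 t=7s (window 0): ALLOW
  req#6 t=9s (window 0): DENY
  req#7 t=11s (window 1): ALLOW
  req#8 t=12s (window 1): ALLOW
  req#9 t=12s (window 1): ALLOW
  req#10 t=13s (window 1): ALLOW
  req#11 t=14s (window 1): ALLOW
  req#12 t=15s (window 1): DENY
  req#13 t=16s (window 1): DENY
  req#14 t=16s (window 1): DENY
  req#15 t=16s (window 1): DENY
  req#16 t=19s (window 1): DENY
  req#17 t=20s (window 2): ALLOW
  req#18 t=22s (window 2): ALLOW
  req#19 t=23s (window 2): ALLOW
  req#20 t=24s (window 2): ALLOW
  req#21 t=27s (window 2): ALLOW
  req#22 t=27s (window 2): DENY
  req#23 t=28s (window 2): DENY

Allowed counts by window: 5 5 5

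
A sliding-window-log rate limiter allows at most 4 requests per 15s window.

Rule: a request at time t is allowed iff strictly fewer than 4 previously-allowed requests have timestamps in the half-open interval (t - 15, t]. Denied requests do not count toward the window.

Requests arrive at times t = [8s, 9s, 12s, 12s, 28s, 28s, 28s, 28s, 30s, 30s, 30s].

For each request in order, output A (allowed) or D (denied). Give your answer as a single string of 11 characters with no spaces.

Answer: AAAAAAAADDD

Derivation:
Tracking allowed requests in the window:
  req#1 t=8s: ALLOW
  req#2 t=9s: ALLOW
  req#3 t=12s: ALLOW
  req#4 t=12s: ALLOW
  req#5 t=28s: ALLOW
  req#6 t=28s: ALLOW
  req#7 t=28s: ALLOW
  req#8 t=28s: ALLOW
  req#9 t=30s: DENY
  req#10 t=30s: DENY
  req#11 t=30s: DENY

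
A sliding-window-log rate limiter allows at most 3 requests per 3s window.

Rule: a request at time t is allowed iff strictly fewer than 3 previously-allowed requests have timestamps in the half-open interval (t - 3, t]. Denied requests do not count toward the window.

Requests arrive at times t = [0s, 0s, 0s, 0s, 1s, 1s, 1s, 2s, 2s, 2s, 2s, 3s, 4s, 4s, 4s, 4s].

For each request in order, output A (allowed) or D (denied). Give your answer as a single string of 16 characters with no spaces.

Tracking allowed requests in the window:
  req#1 t=0s: ALLOW
  req#2 t=0s: ALLOW
  req#3 t=0s: ALLOW
  req#4 t=0s: DENY
  req#5 t=1s: DENY
  req#6 t=1s: DENY
  req#7 t=1s: DENY
  req#8 t=2s: DENY
  req#9 t=2s: DENY
  req#10 t=2s: DENY
  req#11 t=2s: DENY
  req#12 t=3s: ALLOW
  req#13 t=4s: ALLOW
  req#14 t=4s: ALLOW
  req#15 t=4s: DENY
  req#16 t=4s: DENY

Answer: AAADDDDDDDDAAADD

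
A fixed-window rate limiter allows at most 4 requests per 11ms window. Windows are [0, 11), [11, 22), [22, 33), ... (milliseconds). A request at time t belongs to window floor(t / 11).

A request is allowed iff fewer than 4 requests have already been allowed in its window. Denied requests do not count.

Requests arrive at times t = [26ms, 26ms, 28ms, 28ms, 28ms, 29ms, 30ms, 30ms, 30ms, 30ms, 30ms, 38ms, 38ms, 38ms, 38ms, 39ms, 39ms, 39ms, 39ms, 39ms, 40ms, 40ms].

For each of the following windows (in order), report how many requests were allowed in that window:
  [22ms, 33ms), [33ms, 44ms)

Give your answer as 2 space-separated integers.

Answer: 4 4

Derivation:
Processing requests:
  req#1 t=26ms (window 2): ALLOW
  req#2 t=26ms (window 2): ALLOW
  req#3 t=28ms (window 2): ALLOW
  req#4 t=28ms (window 2): ALLOW
  req#5 t=28ms (window 2): DENY
  req#6 t=29ms (window 2): DENY
  req#7 t=30ms (window 2): DENY
  req#8 t=30ms (window 2): DENY
  req#9 t=30ms (window 2): DENY
  req#10 t=30ms (window 2): DENY
  req#11 t=30ms (window 2): DENY
  req#12 t=38ms (window 3): ALLOW
  req#13 t=38ms (window 3): ALLOW
  req#14 t=38ms (window 3): ALLOW
  req#15 t=38ms (window 3): ALLOW
  req#16 t=39ms (window 3): DENY
  req#17 t=39ms (window 3): DENY
  req#18 t=39ms (window 3): DENY
  req#19 t=39ms (window 3): DENY
  req#20 t=39ms (window 3): DENY
  req#21 t=40ms (window 3): DENY
  req#22 t=40ms (window 3): DENY

Allowed counts by window: 4 4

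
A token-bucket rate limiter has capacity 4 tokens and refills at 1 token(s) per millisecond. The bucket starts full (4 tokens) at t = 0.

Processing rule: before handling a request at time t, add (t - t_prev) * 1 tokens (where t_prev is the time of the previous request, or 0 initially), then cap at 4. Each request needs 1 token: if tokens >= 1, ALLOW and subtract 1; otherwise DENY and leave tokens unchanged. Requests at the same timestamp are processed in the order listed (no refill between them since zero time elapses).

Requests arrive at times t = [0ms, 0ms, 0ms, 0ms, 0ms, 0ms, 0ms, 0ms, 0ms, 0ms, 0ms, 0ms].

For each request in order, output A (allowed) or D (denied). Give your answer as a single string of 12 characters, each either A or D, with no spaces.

Answer: AAAADDDDDDDD

Derivation:
Simulating step by step:
  req#1 t=0ms: ALLOW
  req#2 t=0ms: ALLOW
  req#3 t=0ms: ALLOW
  req#4 t=0ms: ALLOW
  req#5 t=0ms: DENY
  req#6 t=0ms: DENY
  req#7 t=0ms: DENY
  req#8 t=0ms: DENY
  req#9 t=0ms: DENY
  req#10 t=0ms: DENY
  req#11 t=0ms: DENY
  req#12 t=0ms: DENY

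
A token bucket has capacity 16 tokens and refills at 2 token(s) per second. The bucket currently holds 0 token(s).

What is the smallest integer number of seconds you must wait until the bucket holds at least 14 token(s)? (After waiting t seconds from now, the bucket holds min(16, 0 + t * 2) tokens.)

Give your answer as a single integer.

Need 0 + t * 2 >= 14, so t >= 14/2.
Smallest integer t = ceil(14/2) = 7.

Answer: 7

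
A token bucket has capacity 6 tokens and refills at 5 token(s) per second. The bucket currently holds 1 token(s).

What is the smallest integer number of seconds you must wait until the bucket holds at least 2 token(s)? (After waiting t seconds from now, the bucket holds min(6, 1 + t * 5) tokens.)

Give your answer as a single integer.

Answer: 1

Derivation:
Need 1 + t * 5 >= 2, so t >= 1/5.
Smallest integer t = ceil(1/5) = 1.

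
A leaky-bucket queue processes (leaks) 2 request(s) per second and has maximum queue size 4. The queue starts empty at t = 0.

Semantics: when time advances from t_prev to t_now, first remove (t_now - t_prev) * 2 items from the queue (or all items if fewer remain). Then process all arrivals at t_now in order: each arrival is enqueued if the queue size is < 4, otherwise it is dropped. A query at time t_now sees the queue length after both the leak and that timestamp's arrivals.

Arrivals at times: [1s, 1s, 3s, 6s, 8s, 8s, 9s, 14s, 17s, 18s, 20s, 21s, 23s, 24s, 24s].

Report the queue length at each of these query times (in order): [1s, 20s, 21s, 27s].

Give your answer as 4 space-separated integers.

Queue lengths at query times:
  query t=1s: backlog = 2
  query t=20s: backlog = 1
  query t=21s: backlog = 1
  query t=27s: backlog = 0

Answer: 2 1 1 0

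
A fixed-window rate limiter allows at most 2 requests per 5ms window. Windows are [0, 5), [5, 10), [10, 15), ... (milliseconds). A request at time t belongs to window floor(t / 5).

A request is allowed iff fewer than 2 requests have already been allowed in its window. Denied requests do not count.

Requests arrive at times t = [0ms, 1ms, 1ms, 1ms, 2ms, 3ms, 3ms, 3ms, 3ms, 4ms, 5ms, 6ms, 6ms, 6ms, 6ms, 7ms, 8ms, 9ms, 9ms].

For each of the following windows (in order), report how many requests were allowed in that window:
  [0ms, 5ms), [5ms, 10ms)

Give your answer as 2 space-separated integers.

Processing requests:
  req#1 t=0ms (window 0): ALLOW
  req#2 t=1ms (window 0): ALLOW
  req#3 t=1ms (window 0): DENY
  req#4 t=1ms (window 0): DENY
  req#5 t=2ms (window 0): DENY
  req#6 t=3ms (window 0): DENY
  req#7 t=3ms (window 0): DENY
  req#8 t=3ms (window 0): DENY
  req#9 t=3ms (window 0): DENY
  req#10 t=4ms (window 0): DENY
  req#11 t=5ms (window 1): ALLOW
  req#12 t=6ms (window 1): ALLOW
  req#13 t=6ms (window 1): DENY
  req#14 t=6ms (window 1): DENY
  req#15 t=6ms (window 1): DENY
  req#16 t=7ms (window 1): DENY
  req#17 t=8ms (window 1): DENY
  req#18 t=9ms (window 1): DENY
  req#19 t=9ms (window 1): DENY

Allowed counts by window: 2 2

Answer: 2 2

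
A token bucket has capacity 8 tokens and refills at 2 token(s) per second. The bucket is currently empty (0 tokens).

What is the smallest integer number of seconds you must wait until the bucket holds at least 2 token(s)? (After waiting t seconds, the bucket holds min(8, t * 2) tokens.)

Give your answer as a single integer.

Answer: 1

Derivation:
Need t * 2 >= 2, so t >= 2/2.
Smallest integer t = ceil(2/2) = 1.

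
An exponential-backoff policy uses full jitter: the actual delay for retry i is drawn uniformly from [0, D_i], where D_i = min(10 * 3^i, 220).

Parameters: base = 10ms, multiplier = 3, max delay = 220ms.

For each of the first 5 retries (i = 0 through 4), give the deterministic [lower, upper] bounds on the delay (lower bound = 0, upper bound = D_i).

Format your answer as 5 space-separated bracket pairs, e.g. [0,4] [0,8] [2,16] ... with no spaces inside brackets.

Answer: [0,10] [0,30] [0,90] [0,220] [0,220]

Derivation:
Computing bounds per retry:
  i=0: D_i=min(10*3^0,220)=10, bounds=[0,10]
  i=1: D_i=min(10*3^1,220)=30, bounds=[0,30]
  i=2: D_i=min(10*3^2,220)=90, bounds=[0,90]
  i=3: D_i=min(10*3^3,220)=220, bounds=[0,220]
  i=4: D_i=min(10*3^4,220)=220, bounds=[0,220]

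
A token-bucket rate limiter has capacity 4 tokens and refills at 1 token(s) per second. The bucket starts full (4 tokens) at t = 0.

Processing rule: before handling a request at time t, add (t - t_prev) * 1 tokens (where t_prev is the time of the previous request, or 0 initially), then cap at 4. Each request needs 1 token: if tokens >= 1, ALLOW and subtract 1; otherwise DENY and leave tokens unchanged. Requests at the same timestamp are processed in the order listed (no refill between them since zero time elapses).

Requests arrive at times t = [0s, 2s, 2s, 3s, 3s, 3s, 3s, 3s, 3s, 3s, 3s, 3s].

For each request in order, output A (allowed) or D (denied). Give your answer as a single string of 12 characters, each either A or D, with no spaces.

Answer: AAAAAADDDDDD

Derivation:
Simulating step by step:
  req#1 t=0s: ALLOW
  req#2 t=2s: ALLOW
  req#3 t=2s: ALLOW
  req#4 t=3s: ALLOW
  req#5 t=3s: ALLOW
  req#6 t=3s: ALLOW
  req#7 t=3s: DENY
  req#8 t=3s: DENY
  req#9 t=3s: DENY
  req#10 t=3s: DENY
  req#11 t=3s: DENY
  req#12 t=3s: DENY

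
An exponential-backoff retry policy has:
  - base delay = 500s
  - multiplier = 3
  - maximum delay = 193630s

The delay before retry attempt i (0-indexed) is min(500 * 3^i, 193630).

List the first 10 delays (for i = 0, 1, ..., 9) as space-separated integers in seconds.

Computing each delay:
  i=0: min(500*3^0, 193630) = 500
  i=1: min(500*3^1, 193630) = 1500
  i=2: min(500*3^2, 193630) = 4500
  i=3: min(500*3^3, 193630) = 13500
  i=4: min(500*3^4, 193630) = 40500
  i=5: min(500*3^5, 193630) = 121500
  i=6: min(500*3^6, 193630) = 193630
  i=7: min(500*3^7, 193630) = 193630
  i=8: min(500*3^8, 193630) = 193630
  i=9: min(500*3^9, 193630) = 193630

Answer: 500 1500 4500 13500 40500 121500 193630 193630 193630 193630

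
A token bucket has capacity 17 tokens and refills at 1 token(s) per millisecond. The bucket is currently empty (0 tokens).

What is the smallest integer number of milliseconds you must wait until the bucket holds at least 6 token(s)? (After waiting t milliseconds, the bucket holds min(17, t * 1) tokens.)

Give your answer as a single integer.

Need t * 1 >= 6, so t >= 6/1.
Smallest integer t = ceil(6/1) = 6.

Answer: 6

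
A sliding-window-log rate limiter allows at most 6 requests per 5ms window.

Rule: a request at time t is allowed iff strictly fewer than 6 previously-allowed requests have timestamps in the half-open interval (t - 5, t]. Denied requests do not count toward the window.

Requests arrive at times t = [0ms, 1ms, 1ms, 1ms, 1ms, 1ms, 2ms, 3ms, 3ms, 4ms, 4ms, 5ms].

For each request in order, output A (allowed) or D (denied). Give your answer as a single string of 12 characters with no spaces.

Tracking allowed requests in the window:
  req#1 t=0ms: ALLOW
  req#2 t=1ms: ALLOW
  req#3 t=1ms: ALLOW
  req#4 t=1ms: ALLOW
  req#5 t=1ms: ALLOW
  req#6 t=1ms: ALLOW
  req#7 t=2ms: DENY
  req#8 t=3ms: DENY
  req#9 t=3ms: DENY
  req#10 t=4ms: DENY
  req#11 t=4ms: DENY
  req#12 t=5ms: ALLOW

Answer: AAAAAADDDDDA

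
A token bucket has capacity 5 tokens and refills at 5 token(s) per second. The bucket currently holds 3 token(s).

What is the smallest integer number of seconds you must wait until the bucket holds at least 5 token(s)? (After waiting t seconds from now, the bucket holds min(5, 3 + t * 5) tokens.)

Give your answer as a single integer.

Need 3 + t * 5 >= 5, so t >= 2/5.
Smallest integer t = ceil(2/5) = 1.

Answer: 1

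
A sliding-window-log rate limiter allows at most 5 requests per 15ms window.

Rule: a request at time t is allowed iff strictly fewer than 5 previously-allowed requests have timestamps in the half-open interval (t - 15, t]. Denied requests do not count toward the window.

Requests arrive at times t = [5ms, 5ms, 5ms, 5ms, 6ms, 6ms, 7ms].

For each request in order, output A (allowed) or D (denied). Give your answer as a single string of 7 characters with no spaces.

Tracking allowed requests in the window:
  req#1 t=5ms: ALLOW
  req#2 t=5ms: ALLOW
  req#3 t=5ms: ALLOW
  req#4 t=5ms: ALLOW
  req#5 t=6ms: ALLOW
  req#6 t=6ms: DENY
  req#7 t=7ms: DENY

Answer: AAAAADD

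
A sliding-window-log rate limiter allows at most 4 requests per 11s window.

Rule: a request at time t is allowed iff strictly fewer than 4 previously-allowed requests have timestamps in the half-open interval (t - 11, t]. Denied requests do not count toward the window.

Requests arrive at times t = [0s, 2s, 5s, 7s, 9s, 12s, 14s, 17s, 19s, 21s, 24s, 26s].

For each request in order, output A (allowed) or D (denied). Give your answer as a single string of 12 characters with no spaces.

Tracking allowed requests in the window:
  req#1 t=0s: ALLOW
  req#2 t=2s: ALLOW
  req#3 t=5s: ALLOW
  req#4 t=7s: ALLOW
  req#5 t=9s: DENY
  req#6 t=12s: ALLOW
  req#7 t=14s: ALLOW
  req#8 t=17s: ALLOW
  req#9 t=19s: ALLOW
  req#10 t=21s: DENY
  req#11 t=24s: ALLOW
  req#12 t=26s: ALLOW

Answer: AAAADAAAADAA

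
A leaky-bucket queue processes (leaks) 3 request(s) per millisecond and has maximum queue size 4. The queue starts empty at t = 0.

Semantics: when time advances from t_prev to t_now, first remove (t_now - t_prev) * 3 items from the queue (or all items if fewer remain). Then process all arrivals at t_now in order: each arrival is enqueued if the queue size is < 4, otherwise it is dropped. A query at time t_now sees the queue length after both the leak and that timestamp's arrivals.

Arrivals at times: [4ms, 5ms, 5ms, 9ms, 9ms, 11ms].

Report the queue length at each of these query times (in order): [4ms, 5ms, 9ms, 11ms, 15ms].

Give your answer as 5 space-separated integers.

Queue lengths at query times:
  query t=4ms: backlog = 1
  query t=5ms: backlog = 2
  query t=9ms: backlog = 2
  query t=11ms: backlog = 1
  query t=15ms: backlog = 0

Answer: 1 2 2 1 0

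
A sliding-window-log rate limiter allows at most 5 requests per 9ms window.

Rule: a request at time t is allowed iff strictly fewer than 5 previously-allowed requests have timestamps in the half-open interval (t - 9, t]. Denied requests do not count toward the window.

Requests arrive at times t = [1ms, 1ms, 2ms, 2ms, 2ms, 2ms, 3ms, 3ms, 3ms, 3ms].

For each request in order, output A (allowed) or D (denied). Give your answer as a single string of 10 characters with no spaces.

Tracking allowed requests in the window:
  req#1 t=1ms: ALLOW
  req#2 t=1ms: ALLOW
  req#3 t=2ms: ALLOW
  req#4 t=2ms: ALLOW
  req#5 t=2ms: ALLOW
  req#6 t=2ms: DENY
  req#7 t=3ms: DENY
  req#8 t=3ms: DENY
  req#9 t=3ms: DENY
  req#10 t=3ms: DENY

Answer: AAAAADDDDD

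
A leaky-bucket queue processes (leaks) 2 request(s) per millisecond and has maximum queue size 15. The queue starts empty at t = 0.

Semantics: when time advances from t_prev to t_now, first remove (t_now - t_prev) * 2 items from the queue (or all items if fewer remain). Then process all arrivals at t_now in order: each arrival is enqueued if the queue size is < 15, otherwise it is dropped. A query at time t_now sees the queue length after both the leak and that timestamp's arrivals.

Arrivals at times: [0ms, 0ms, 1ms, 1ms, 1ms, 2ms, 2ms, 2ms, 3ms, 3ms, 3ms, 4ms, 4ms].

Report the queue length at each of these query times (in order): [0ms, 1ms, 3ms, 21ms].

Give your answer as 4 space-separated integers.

Answer: 2 3 5 0

Derivation:
Queue lengths at query times:
  query t=0ms: backlog = 2
  query t=1ms: backlog = 3
  query t=3ms: backlog = 5
  query t=21ms: backlog = 0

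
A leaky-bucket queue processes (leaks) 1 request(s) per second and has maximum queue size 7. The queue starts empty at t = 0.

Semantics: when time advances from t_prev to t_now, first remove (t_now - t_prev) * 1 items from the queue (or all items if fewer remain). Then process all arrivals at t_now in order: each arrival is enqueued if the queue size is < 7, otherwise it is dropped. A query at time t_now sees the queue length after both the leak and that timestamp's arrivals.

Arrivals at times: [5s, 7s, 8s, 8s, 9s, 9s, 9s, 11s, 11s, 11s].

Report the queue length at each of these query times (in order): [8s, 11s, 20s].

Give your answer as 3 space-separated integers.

Answer: 2 5 0

Derivation:
Queue lengths at query times:
  query t=8s: backlog = 2
  query t=11s: backlog = 5
  query t=20s: backlog = 0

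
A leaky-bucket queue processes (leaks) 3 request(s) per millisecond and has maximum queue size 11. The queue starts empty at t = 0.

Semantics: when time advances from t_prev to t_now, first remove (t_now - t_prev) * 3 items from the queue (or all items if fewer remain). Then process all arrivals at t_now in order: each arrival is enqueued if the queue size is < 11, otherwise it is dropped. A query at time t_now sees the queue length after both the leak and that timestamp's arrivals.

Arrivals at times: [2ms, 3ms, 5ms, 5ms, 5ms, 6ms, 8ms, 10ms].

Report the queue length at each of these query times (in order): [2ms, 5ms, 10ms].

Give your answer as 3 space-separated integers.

Queue lengths at query times:
  query t=2ms: backlog = 1
  query t=5ms: backlog = 3
  query t=10ms: backlog = 1

Answer: 1 3 1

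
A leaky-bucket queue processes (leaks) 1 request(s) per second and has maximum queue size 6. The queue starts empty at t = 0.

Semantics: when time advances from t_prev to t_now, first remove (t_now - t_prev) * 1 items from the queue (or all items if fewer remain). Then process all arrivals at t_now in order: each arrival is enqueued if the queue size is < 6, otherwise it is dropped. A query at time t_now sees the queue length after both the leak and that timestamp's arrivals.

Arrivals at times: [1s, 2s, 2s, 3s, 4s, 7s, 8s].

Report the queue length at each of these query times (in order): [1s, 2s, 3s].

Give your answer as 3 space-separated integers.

Queue lengths at query times:
  query t=1s: backlog = 1
  query t=2s: backlog = 2
  query t=3s: backlog = 2

Answer: 1 2 2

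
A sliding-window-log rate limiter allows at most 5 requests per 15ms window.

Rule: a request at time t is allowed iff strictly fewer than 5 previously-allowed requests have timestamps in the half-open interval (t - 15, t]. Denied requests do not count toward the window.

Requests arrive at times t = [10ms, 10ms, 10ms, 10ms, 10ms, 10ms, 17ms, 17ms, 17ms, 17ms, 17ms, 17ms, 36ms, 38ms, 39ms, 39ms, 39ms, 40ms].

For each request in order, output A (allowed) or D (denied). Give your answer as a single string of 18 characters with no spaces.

Tracking allowed requests in the window:
  req#1 t=10ms: ALLOW
  req#2 t=10ms: ALLOW
  req#3 t=10ms: ALLOW
  req#4 t=10ms: ALLOW
  req#5 t=10ms: ALLOW
  req#6 t=10ms: DENY
  req#7 t=17ms: DENY
  req#8 t=17ms: DENY
  req#9 t=17ms: DENY
  req#10 t=17ms: DENY
  req#11 t=17ms: DENY
  req#12 t=17ms: DENY
  req#13 t=36ms: ALLOW
  req#14 t=38ms: ALLOW
  req#15 t=39ms: ALLOW
  req#16 t=39ms: ALLOW
  req#17 t=39ms: ALLOW
  req#18 t=40ms: DENY

Answer: AAAAADDDDDDDAAAAAD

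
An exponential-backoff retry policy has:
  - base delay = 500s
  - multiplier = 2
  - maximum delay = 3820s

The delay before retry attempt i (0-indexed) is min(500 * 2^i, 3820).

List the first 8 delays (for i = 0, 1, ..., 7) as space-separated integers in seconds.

Answer: 500 1000 2000 3820 3820 3820 3820 3820

Derivation:
Computing each delay:
  i=0: min(500*2^0, 3820) = 500
  i=1: min(500*2^1, 3820) = 1000
  i=2: min(500*2^2, 3820) = 2000
  i=3: min(500*2^3, 3820) = 3820
  i=4: min(500*2^4, 3820) = 3820
  i=5: min(500*2^5, 3820) = 3820
  i=6: min(500*2^6, 3820) = 3820
  i=7: min(500*2^7, 3820) = 3820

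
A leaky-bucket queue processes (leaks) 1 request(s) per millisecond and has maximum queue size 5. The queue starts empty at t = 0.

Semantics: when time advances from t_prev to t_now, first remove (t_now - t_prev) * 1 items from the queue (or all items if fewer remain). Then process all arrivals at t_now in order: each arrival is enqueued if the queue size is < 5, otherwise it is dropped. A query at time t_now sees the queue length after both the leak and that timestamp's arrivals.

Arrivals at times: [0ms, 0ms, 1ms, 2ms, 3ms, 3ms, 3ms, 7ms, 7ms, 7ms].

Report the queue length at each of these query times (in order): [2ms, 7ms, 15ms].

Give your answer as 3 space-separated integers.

Queue lengths at query times:
  query t=2ms: backlog = 2
  query t=7ms: backlog = 3
  query t=15ms: backlog = 0

Answer: 2 3 0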